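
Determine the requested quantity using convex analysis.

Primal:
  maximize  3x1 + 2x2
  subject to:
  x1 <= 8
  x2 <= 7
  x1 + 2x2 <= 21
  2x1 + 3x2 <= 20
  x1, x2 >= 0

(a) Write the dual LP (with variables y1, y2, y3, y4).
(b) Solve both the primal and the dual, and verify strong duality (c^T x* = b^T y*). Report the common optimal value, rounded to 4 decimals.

The standard primal-dual pair for 'max c^T x s.t. A x <= b, x >= 0' is:
  Dual:  min b^T y  s.t.  A^T y >= c,  y >= 0.

So the dual LP is:
  minimize  8y1 + 7y2 + 21y3 + 20y4
  subject to:
    y1 + y3 + 2y4 >= 3
    y2 + 2y3 + 3y4 >= 2
    y1, y2, y3, y4 >= 0

Solving the primal: x* = (8, 1.3333).
  primal value c^T x* = 26.6667.
Solving the dual: y* = (1.6667, 0, 0, 0.6667).
  dual value b^T y* = 26.6667.
Strong duality: c^T x* = b^T y*. Confirmed.

26.6667


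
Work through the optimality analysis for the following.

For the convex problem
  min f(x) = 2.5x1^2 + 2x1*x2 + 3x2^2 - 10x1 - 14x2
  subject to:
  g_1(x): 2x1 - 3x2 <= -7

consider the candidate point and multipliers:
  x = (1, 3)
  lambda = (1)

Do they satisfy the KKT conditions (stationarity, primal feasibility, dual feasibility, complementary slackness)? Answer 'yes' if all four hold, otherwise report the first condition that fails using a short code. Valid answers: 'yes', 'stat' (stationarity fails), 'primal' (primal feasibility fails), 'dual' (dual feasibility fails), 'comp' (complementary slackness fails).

Gradient of f: grad f(x) = Q x + c = (1, 6)
Constraint values g_i(x) = a_i^T x - b_i:
  g_1((1, 3)) = 0
Stationarity residual: grad f(x) + sum_i lambda_i a_i = (3, 3)
  -> stationarity FAILS
Primal feasibility (all g_i <= 0): OK
Dual feasibility (all lambda_i >= 0): OK
Complementary slackness (lambda_i * g_i(x) = 0 for all i): OK

Verdict: the first failing condition is stationarity -> stat.

stat


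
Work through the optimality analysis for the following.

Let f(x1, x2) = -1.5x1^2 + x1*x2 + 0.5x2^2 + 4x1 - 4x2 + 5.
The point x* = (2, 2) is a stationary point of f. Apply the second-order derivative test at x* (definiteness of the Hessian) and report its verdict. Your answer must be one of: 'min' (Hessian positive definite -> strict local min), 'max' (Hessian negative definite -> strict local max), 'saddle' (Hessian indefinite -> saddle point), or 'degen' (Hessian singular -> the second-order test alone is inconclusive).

Compute the Hessian H = grad^2 f:
  H = [[-3, 1], [1, 1]]
Verify stationarity: grad f(x*) = H x* + g = (0, 0).
Eigenvalues of H: -3.2361, 1.2361.
Eigenvalues have mixed signs, so H is indefinite -> x* is a saddle point.

saddle


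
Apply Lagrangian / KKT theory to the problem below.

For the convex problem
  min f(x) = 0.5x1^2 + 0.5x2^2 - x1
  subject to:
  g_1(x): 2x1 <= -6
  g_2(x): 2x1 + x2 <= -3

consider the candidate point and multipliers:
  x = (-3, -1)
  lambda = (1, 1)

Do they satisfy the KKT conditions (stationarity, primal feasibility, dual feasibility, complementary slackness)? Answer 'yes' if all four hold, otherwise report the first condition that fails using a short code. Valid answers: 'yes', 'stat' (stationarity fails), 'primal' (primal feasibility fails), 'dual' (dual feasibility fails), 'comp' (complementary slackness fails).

Gradient of f: grad f(x) = Q x + c = (-4, -1)
Constraint values g_i(x) = a_i^T x - b_i:
  g_1((-3, -1)) = 0
  g_2((-3, -1)) = -4
Stationarity residual: grad f(x) + sum_i lambda_i a_i = (0, 0)
  -> stationarity OK
Primal feasibility (all g_i <= 0): OK
Dual feasibility (all lambda_i >= 0): OK
Complementary slackness (lambda_i * g_i(x) = 0 for all i): FAILS

Verdict: the first failing condition is complementary_slackness -> comp.

comp


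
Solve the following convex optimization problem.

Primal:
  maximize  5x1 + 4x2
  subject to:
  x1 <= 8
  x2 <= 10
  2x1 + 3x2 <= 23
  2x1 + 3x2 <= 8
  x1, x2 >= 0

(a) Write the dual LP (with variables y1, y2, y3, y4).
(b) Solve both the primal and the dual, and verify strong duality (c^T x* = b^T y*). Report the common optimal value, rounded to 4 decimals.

The standard primal-dual pair for 'max c^T x s.t. A x <= b, x >= 0' is:
  Dual:  min b^T y  s.t.  A^T y >= c,  y >= 0.

So the dual LP is:
  minimize  8y1 + 10y2 + 23y3 + 8y4
  subject to:
    y1 + 2y3 + 2y4 >= 5
    y2 + 3y3 + 3y4 >= 4
    y1, y2, y3, y4 >= 0

Solving the primal: x* = (4, 0).
  primal value c^T x* = 20.
Solving the dual: y* = (0, 0, 0, 2.5).
  dual value b^T y* = 20.
Strong duality: c^T x* = b^T y*. Confirmed.

20


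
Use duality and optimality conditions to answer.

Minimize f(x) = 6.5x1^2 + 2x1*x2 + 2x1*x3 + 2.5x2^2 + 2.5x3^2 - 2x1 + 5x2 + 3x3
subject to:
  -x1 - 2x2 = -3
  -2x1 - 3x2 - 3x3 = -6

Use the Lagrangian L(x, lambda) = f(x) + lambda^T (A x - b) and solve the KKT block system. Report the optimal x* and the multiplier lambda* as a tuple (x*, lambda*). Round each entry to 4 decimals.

Form the Lagrangian:
  L(x, lambda) = (1/2) x^T Q x + c^T x + lambda^T (A x - b)
Stationarity (grad_x L = 0): Q x + c + A^T lambda = 0.
Primal feasibility: A x = b.

This gives the KKT block system:
  [ Q   A^T ] [ x     ]   [-c ]
  [ A    0  ] [ lambda ] = [ b ]

Solving the linear system:
  x*      = (0.4408, 1.2796, 0.4265)
  lambda* = (3.1327, 2.0047)
  f(x*)   = 14.1114

x* = (0.4408, 1.2796, 0.4265), lambda* = (3.1327, 2.0047)


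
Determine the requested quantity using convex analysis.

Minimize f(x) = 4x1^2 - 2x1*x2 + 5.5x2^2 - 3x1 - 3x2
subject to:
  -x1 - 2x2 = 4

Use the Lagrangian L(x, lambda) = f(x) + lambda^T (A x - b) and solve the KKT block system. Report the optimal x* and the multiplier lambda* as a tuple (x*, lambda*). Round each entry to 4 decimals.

Form the Lagrangian:
  L(x, lambda) = (1/2) x^T Q x + c^T x + lambda^T (A x - b)
Stationarity (grad_x L = 0): Q x + c + A^T lambda = 0.
Primal feasibility: A x = b.

This gives the KKT block system:
  [ Q   A^T ] [ x     ]   [-c ]
  [ A    0  ] [ lambda ] = [ b ]

Solving the linear system:
  x*      = (-1.0588, -1.4706)
  lambda* = (-8.5294)
  f(x*)   = 20.8529

x* = (-1.0588, -1.4706), lambda* = (-8.5294)


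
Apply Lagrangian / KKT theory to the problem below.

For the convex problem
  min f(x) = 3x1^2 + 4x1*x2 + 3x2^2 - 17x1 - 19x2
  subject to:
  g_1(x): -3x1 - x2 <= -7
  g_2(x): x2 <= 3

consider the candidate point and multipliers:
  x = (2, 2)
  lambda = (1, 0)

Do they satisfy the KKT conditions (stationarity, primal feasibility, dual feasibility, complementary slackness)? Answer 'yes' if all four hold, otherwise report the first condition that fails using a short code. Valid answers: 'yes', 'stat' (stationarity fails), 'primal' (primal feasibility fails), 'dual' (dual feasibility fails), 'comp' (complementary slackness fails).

Gradient of f: grad f(x) = Q x + c = (3, 1)
Constraint values g_i(x) = a_i^T x - b_i:
  g_1((2, 2)) = -1
  g_2((2, 2)) = -1
Stationarity residual: grad f(x) + sum_i lambda_i a_i = (0, 0)
  -> stationarity OK
Primal feasibility (all g_i <= 0): OK
Dual feasibility (all lambda_i >= 0): OK
Complementary slackness (lambda_i * g_i(x) = 0 for all i): FAILS

Verdict: the first failing condition is complementary_slackness -> comp.

comp


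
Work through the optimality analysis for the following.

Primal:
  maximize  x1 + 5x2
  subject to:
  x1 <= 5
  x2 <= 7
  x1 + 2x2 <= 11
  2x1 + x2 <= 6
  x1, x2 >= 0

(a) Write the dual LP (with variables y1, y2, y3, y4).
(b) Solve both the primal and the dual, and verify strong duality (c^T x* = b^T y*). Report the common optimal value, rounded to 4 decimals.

The standard primal-dual pair for 'max c^T x s.t. A x <= b, x >= 0' is:
  Dual:  min b^T y  s.t.  A^T y >= c,  y >= 0.

So the dual LP is:
  minimize  5y1 + 7y2 + 11y3 + 6y4
  subject to:
    y1 + y3 + 2y4 >= 1
    y2 + 2y3 + y4 >= 5
    y1, y2, y3, y4 >= 0

Solving the primal: x* = (0, 5.5).
  primal value c^T x* = 27.5.
Solving the dual: y* = (0, 0, 2.5, 0).
  dual value b^T y* = 27.5.
Strong duality: c^T x* = b^T y*. Confirmed.

27.5


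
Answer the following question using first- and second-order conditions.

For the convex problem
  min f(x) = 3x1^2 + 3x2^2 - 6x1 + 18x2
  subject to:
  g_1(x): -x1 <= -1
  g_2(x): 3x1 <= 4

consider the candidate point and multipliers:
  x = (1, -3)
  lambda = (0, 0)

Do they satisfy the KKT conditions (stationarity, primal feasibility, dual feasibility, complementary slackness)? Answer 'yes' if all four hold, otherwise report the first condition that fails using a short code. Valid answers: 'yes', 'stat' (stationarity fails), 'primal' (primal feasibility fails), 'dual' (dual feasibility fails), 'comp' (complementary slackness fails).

Gradient of f: grad f(x) = Q x + c = (0, 0)
Constraint values g_i(x) = a_i^T x - b_i:
  g_1((1, -3)) = 0
  g_2((1, -3)) = -1
Stationarity residual: grad f(x) + sum_i lambda_i a_i = (0, 0)
  -> stationarity OK
Primal feasibility (all g_i <= 0): OK
Dual feasibility (all lambda_i >= 0): OK
Complementary slackness (lambda_i * g_i(x) = 0 for all i): OK

Verdict: yes, KKT holds.

yes


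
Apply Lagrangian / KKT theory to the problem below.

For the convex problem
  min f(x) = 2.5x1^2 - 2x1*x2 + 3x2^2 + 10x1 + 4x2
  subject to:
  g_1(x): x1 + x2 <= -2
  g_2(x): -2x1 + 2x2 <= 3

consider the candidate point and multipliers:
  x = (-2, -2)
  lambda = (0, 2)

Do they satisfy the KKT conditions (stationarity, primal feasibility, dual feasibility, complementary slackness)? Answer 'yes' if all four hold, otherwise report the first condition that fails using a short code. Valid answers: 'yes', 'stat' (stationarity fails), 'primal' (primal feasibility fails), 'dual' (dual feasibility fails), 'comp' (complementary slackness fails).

Gradient of f: grad f(x) = Q x + c = (4, -4)
Constraint values g_i(x) = a_i^T x - b_i:
  g_1((-2, -2)) = -2
  g_2((-2, -2)) = -3
Stationarity residual: grad f(x) + sum_i lambda_i a_i = (0, 0)
  -> stationarity OK
Primal feasibility (all g_i <= 0): OK
Dual feasibility (all lambda_i >= 0): OK
Complementary slackness (lambda_i * g_i(x) = 0 for all i): FAILS

Verdict: the first failing condition is complementary_slackness -> comp.

comp


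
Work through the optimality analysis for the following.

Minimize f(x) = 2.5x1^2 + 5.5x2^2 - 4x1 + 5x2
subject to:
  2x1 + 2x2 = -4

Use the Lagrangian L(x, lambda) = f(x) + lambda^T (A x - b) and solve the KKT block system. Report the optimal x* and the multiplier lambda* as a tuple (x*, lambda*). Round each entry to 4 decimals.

Form the Lagrangian:
  L(x, lambda) = (1/2) x^T Q x + c^T x + lambda^T (A x - b)
Stationarity (grad_x L = 0): Q x + c + A^T lambda = 0.
Primal feasibility: A x = b.

This gives the KKT block system:
  [ Q   A^T ] [ x     ]   [-c ]
  [ A    0  ] [ lambda ] = [ b ]

Solving the linear system:
  x*      = (-0.8125, -1.1875)
  lambda* = (4.0312)
  f(x*)   = 6.7188

x* = (-0.8125, -1.1875), lambda* = (4.0312)


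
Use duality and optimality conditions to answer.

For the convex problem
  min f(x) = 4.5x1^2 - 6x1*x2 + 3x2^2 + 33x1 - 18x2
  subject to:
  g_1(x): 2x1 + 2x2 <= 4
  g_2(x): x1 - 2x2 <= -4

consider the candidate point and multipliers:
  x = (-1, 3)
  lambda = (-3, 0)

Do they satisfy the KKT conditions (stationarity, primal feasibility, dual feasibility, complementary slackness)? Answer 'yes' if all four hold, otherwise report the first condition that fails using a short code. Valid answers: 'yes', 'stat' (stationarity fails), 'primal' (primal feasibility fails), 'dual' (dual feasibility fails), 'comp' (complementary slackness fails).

Gradient of f: grad f(x) = Q x + c = (6, 6)
Constraint values g_i(x) = a_i^T x - b_i:
  g_1((-1, 3)) = 0
  g_2((-1, 3)) = -3
Stationarity residual: grad f(x) + sum_i lambda_i a_i = (0, 0)
  -> stationarity OK
Primal feasibility (all g_i <= 0): OK
Dual feasibility (all lambda_i >= 0): FAILS
Complementary slackness (lambda_i * g_i(x) = 0 for all i): OK

Verdict: the first failing condition is dual_feasibility -> dual.

dual


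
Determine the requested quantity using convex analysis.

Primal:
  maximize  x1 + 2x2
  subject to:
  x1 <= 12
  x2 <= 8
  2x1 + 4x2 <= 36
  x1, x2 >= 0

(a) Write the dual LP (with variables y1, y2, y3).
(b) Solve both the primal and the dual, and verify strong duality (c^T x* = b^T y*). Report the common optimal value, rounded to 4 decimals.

The standard primal-dual pair for 'max c^T x s.t. A x <= b, x >= 0' is:
  Dual:  min b^T y  s.t.  A^T y >= c,  y >= 0.

So the dual LP is:
  minimize  12y1 + 8y2 + 36y3
  subject to:
    y1 + 2y3 >= 1
    y2 + 4y3 >= 2
    y1, y2, y3 >= 0

Solving the primal: x* = (2, 8).
  primal value c^T x* = 18.
Solving the dual: y* = (0, 0, 0.5).
  dual value b^T y* = 18.
Strong duality: c^T x* = b^T y*. Confirmed.

18


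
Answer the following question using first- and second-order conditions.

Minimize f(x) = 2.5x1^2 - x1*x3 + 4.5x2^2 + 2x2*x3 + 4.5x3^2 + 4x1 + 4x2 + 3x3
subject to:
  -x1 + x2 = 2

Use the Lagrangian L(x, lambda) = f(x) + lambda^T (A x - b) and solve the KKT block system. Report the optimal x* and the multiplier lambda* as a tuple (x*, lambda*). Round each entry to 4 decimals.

Form the Lagrangian:
  L(x, lambda) = (1/2) x^T Q x + c^T x + lambda^T (A x - b)
Stationarity (grad_x L = 0): Q x + c + A^T lambda = 0.
Primal feasibility: A x = b.

This gives the KKT block system:
  [ Q   A^T ] [ x     ]   [-c ]
  [ A    0  ] [ lambda ] = [ b ]

Solving the linear system:
  x*      = (-1.816, 0.184, -0.576)
  lambda* = (-4.504)
  f(x*)   = 0.376

x* = (-1.816, 0.184, -0.576), lambda* = (-4.504)


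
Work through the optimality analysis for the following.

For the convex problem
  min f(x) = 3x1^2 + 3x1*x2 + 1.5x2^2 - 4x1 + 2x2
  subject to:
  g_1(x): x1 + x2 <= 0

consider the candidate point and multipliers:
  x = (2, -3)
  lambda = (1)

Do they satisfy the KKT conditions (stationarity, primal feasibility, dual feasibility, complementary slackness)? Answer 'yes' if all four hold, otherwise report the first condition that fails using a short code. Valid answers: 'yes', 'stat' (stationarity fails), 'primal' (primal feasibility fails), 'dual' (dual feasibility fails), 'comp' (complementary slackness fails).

Gradient of f: grad f(x) = Q x + c = (-1, -1)
Constraint values g_i(x) = a_i^T x - b_i:
  g_1((2, -3)) = -1
Stationarity residual: grad f(x) + sum_i lambda_i a_i = (0, 0)
  -> stationarity OK
Primal feasibility (all g_i <= 0): OK
Dual feasibility (all lambda_i >= 0): OK
Complementary slackness (lambda_i * g_i(x) = 0 for all i): FAILS

Verdict: the first failing condition is complementary_slackness -> comp.

comp


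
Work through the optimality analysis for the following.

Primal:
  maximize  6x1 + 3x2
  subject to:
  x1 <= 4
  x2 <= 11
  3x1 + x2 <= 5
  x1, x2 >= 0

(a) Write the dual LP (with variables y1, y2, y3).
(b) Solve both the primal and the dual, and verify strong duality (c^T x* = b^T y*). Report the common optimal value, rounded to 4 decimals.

The standard primal-dual pair for 'max c^T x s.t. A x <= b, x >= 0' is:
  Dual:  min b^T y  s.t.  A^T y >= c,  y >= 0.

So the dual LP is:
  minimize  4y1 + 11y2 + 5y3
  subject to:
    y1 + 3y3 >= 6
    y2 + y3 >= 3
    y1, y2, y3 >= 0

Solving the primal: x* = (0, 5).
  primal value c^T x* = 15.
Solving the dual: y* = (0, 0, 3).
  dual value b^T y* = 15.
Strong duality: c^T x* = b^T y*. Confirmed.

15


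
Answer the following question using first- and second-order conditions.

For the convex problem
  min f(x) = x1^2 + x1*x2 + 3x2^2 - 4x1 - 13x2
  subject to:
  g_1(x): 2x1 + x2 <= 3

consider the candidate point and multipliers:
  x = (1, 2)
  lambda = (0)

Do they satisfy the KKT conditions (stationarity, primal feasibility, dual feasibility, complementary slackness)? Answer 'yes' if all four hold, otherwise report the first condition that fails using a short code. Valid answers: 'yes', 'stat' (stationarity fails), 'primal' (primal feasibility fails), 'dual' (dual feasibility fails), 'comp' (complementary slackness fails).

Gradient of f: grad f(x) = Q x + c = (0, 0)
Constraint values g_i(x) = a_i^T x - b_i:
  g_1((1, 2)) = 1
Stationarity residual: grad f(x) + sum_i lambda_i a_i = (0, 0)
  -> stationarity OK
Primal feasibility (all g_i <= 0): FAILS
Dual feasibility (all lambda_i >= 0): OK
Complementary slackness (lambda_i * g_i(x) = 0 for all i): OK

Verdict: the first failing condition is primal_feasibility -> primal.

primal


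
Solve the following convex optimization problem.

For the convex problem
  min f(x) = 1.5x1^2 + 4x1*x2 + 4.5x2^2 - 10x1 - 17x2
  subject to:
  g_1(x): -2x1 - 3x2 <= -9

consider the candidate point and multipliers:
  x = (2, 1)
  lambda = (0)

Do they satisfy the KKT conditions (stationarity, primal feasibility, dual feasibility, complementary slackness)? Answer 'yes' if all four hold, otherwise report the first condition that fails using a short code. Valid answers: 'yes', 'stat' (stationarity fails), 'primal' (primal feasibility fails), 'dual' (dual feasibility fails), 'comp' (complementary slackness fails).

Gradient of f: grad f(x) = Q x + c = (0, 0)
Constraint values g_i(x) = a_i^T x - b_i:
  g_1((2, 1)) = 2
Stationarity residual: grad f(x) + sum_i lambda_i a_i = (0, 0)
  -> stationarity OK
Primal feasibility (all g_i <= 0): FAILS
Dual feasibility (all lambda_i >= 0): OK
Complementary slackness (lambda_i * g_i(x) = 0 for all i): OK

Verdict: the first failing condition is primal_feasibility -> primal.

primal


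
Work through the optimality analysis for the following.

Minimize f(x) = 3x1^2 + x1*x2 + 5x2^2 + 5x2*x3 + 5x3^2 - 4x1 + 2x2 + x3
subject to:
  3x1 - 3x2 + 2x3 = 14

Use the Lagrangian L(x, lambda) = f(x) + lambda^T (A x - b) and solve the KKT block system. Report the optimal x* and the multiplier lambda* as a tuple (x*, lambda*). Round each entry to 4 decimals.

Form the Lagrangian:
  L(x, lambda) = (1/2) x^T Q x + c^T x + lambda^T (A x - b)
Stationarity (grad_x L = 0): Q x + c + A^T lambda = 0.
Primal feasibility: A x = b.

This gives the KKT block system:
  [ Q   A^T ] [ x     ]   [-c ]
  [ A    0  ] [ lambda ] = [ b ]

Solving the linear system:
  x*      = (2.1204, -1.7265, 1.2296)
  lambda* = (-2.332)
  f(x*)   = 10.9717

x* = (2.1204, -1.7265, 1.2296), lambda* = (-2.332)


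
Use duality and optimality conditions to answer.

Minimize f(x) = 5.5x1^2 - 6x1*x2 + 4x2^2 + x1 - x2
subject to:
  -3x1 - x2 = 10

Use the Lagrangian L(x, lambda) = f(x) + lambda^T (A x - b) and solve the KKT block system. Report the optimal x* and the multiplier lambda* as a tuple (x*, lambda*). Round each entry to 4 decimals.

Form the Lagrangian:
  L(x, lambda) = (1/2) x^T Q x + c^T x + lambda^T (A x - b)
Stationarity (grad_x L = 0): Q x + c + A^T lambda = 0.
Primal feasibility: A x = b.

This gives the KKT block system:
  [ Q   A^T ] [ x     ]   [-c ]
  [ A    0  ] [ lambda ] = [ b ]

Solving the linear system:
  x*      = (-2.5546, -2.3361)
  lambda* = (-4.3613)
  f(x*)   = 21.6975

x* = (-2.5546, -2.3361), lambda* = (-4.3613)


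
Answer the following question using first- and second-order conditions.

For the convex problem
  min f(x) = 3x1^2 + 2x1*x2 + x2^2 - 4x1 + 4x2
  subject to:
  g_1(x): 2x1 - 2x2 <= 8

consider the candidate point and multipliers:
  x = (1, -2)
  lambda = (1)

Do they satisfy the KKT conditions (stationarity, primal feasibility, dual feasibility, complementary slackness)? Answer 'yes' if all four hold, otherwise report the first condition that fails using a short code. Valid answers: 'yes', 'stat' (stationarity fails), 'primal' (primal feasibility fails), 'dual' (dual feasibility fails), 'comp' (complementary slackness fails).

Gradient of f: grad f(x) = Q x + c = (-2, 2)
Constraint values g_i(x) = a_i^T x - b_i:
  g_1((1, -2)) = -2
Stationarity residual: grad f(x) + sum_i lambda_i a_i = (0, 0)
  -> stationarity OK
Primal feasibility (all g_i <= 0): OK
Dual feasibility (all lambda_i >= 0): OK
Complementary slackness (lambda_i * g_i(x) = 0 for all i): FAILS

Verdict: the first failing condition is complementary_slackness -> comp.

comp


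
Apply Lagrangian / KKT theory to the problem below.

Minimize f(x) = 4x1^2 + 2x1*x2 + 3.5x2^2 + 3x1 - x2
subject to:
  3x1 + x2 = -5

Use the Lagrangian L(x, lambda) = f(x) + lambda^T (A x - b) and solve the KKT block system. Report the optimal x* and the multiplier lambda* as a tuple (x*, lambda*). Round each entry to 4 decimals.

Form the Lagrangian:
  L(x, lambda) = (1/2) x^T Q x + c^T x + lambda^T (A x - b)
Stationarity (grad_x L = 0): Q x + c + A^T lambda = 0.
Primal feasibility: A x = b.

This gives the KKT block system:
  [ Q   A^T ] [ x     ]   [-c ]
  [ A    0  ] [ lambda ] = [ b ]

Solving the linear system:
  x*      = (-1.7119, 0.1356)
  lambda* = (3.4746)
  f(x*)   = 6.0508

x* = (-1.7119, 0.1356), lambda* = (3.4746)


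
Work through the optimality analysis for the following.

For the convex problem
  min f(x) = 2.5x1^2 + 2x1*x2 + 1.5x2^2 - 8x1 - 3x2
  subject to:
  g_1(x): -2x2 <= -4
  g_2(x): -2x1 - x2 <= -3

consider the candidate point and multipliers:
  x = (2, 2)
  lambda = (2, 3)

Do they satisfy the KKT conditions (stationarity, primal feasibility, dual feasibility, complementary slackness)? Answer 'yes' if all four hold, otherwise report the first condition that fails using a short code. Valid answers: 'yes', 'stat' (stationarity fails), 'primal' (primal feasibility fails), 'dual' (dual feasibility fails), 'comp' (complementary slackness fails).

Gradient of f: grad f(x) = Q x + c = (6, 7)
Constraint values g_i(x) = a_i^T x - b_i:
  g_1((2, 2)) = 0
  g_2((2, 2)) = -3
Stationarity residual: grad f(x) + sum_i lambda_i a_i = (0, 0)
  -> stationarity OK
Primal feasibility (all g_i <= 0): OK
Dual feasibility (all lambda_i >= 0): OK
Complementary slackness (lambda_i * g_i(x) = 0 for all i): FAILS

Verdict: the first failing condition is complementary_slackness -> comp.

comp


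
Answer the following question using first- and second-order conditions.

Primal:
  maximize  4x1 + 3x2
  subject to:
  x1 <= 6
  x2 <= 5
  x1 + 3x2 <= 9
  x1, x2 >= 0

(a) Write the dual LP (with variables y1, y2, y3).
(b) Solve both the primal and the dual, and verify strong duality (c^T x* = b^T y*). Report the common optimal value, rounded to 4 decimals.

The standard primal-dual pair for 'max c^T x s.t. A x <= b, x >= 0' is:
  Dual:  min b^T y  s.t.  A^T y >= c,  y >= 0.

So the dual LP is:
  minimize  6y1 + 5y2 + 9y3
  subject to:
    y1 + y3 >= 4
    y2 + 3y3 >= 3
    y1, y2, y3 >= 0

Solving the primal: x* = (6, 1).
  primal value c^T x* = 27.
Solving the dual: y* = (3, 0, 1).
  dual value b^T y* = 27.
Strong duality: c^T x* = b^T y*. Confirmed.

27


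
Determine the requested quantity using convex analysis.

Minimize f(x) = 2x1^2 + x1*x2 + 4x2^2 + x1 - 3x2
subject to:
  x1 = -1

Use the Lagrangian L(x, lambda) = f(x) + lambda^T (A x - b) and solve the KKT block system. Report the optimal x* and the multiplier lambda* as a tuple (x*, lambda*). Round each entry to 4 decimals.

Form the Lagrangian:
  L(x, lambda) = (1/2) x^T Q x + c^T x + lambda^T (A x - b)
Stationarity (grad_x L = 0): Q x + c + A^T lambda = 0.
Primal feasibility: A x = b.

This gives the KKT block system:
  [ Q   A^T ] [ x     ]   [-c ]
  [ A    0  ] [ lambda ] = [ b ]

Solving the linear system:
  x*      = (-1, 0.5)
  lambda* = (2.5)
  f(x*)   = 0

x* = (-1, 0.5), lambda* = (2.5)


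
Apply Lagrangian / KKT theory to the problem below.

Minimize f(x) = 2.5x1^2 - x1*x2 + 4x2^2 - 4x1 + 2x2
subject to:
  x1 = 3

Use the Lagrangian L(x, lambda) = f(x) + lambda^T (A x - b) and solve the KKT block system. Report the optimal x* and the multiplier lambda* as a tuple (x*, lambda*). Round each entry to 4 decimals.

Form the Lagrangian:
  L(x, lambda) = (1/2) x^T Q x + c^T x + lambda^T (A x - b)
Stationarity (grad_x L = 0): Q x + c + A^T lambda = 0.
Primal feasibility: A x = b.

This gives the KKT block system:
  [ Q   A^T ] [ x     ]   [-c ]
  [ A    0  ] [ lambda ] = [ b ]

Solving the linear system:
  x*      = (3, 0.125)
  lambda* = (-10.875)
  f(x*)   = 10.4375

x* = (3, 0.125), lambda* = (-10.875)


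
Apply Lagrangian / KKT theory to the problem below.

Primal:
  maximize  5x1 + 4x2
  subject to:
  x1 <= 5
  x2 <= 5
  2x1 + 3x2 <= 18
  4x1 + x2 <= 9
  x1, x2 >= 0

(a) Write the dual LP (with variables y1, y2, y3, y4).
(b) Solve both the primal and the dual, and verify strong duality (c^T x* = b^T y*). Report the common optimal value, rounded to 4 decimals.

The standard primal-dual pair for 'max c^T x s.t. A x <= b, x >= 0' is:
  Dual:  min b^T y  s.t.  A^T y >= c,  y >= 0.

So the dual LP is:
  minimize  5y1 + 5y2 + 18y3 + 9y4
  subject to:
    y1 + 2y3 + 4y4 >= 5
    y2 + 3y3 + y4 >= 4
    y1, y2, y3, y4 >= 0

Solving the primal: x* = (1, 5).
  primal value c^T x* = 25.
Solving the dual: y* = (0, 2.75, 0, 1.25).
  dual value b^T y* = 25.
Strong duality: c^T x* = b^T y*. Confirmed.

25


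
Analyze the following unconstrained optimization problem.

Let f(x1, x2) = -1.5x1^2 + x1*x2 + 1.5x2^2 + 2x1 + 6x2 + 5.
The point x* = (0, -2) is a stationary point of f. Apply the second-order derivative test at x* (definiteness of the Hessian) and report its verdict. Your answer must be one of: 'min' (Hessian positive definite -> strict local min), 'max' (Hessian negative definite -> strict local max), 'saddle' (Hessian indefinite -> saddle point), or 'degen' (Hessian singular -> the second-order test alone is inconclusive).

Compute the Hessian H = grad^2 f:
  H = [[-3, 1], [1, 3]]
Verify stationarity: grad f(x*) = H x* + g = (0, 0).
Eigenvalues of H: -3.1623, 3.1623.
Eigenvalues have mixed signs, so H is indefinite -> x* is a saddle point.

saddle


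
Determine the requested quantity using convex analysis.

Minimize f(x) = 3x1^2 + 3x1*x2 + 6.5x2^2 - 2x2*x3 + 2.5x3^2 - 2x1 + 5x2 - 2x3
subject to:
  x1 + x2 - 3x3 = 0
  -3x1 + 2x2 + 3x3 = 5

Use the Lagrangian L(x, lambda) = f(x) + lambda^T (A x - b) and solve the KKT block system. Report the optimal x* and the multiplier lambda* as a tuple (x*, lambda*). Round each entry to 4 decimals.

Form the Lagrangian:
  L(x, lambda) = (1/2) x^T Q x + c^T x + lambda^T (A x - b)
Stationarity (grad_x L = 0): Q x + c + A^T lambda = 0.
Primal feasibility: A x = b.

This gives the KKT block system:
  [ Q   A^T ] [ x     ]   [-c ]
  [ A    0  ] [ lambda ] = [ b ]

Solving the linear system:
  x*      = (-1.1754, 0.8831, -0.0974)
  lambda* = (-5.3281, -3.9104)
  f(x*)   = 13.2564

x* = (-1.1754, 0.8831, -0.0974), lambda* = (-5.3281, -3.9104)


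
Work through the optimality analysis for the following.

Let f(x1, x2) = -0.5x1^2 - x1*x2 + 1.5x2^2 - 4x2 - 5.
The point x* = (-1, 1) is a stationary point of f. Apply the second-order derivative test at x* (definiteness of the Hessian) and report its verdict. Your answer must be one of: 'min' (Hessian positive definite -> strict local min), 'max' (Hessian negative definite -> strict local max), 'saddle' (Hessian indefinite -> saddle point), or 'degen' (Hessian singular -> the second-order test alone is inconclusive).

Compute the Hessian H = grad^2 f:
  H = [[-1, -1], [-1, 3]]
Verify stationarity: grad f(x*) = H x* + g = (0, 0).
Eigenvalues of H: -1.2361, 3.2361.
Eigenvalues have mixed signs, so H is indefinite -> x* is a saddle point.

saddle


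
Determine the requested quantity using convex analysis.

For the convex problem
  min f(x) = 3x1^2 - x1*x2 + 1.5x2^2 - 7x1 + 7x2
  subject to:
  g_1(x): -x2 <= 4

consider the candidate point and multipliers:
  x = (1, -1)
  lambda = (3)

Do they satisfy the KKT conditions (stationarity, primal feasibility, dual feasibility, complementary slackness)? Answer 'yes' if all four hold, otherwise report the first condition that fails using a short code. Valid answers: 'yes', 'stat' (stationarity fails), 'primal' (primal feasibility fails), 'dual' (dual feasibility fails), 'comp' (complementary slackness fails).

Gradient of f: grad f(x) = Q x + c = (0, 3)
Constraint values g_i(x) = a_i^T x - b_i:
  g_1((1, -1)) = -3
Stationarity residual: grad f(x) + sum_i lambda_i a_i = (0, 0)
  -> stationarity OK
Primal feasibility (all g_i <= 0): OK
Dual feasibility (all lambda_i >= 0): OK
Complementary slackness (lambda_i * g_i(x) = 0 for all i): FAILS

Verdict: the first failing condition is complementary_slackness -> comp.

comp


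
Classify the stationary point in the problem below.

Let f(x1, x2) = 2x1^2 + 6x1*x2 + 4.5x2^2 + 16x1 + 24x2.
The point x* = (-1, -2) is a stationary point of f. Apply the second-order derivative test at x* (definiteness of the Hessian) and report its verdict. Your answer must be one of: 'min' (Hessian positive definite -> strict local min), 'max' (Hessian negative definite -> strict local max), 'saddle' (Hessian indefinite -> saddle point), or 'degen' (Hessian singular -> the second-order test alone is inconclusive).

Compute the Hessian H = grad^2 f:
  H = [[4, 6], [6, 9]]
Verify stationarity: grad f(x*) = H x* + g = (0, 0).
Eigenvalues of H: 0, 13.
H has a zero eigenvalue (singular; positive semidefinite but not definite), so H is neither positive definite, negative definite, nor indefinite. The second-order test alone is inconclusive -> degen.
(Indeed, f is constant along the null direction of H through x*, so x* is not a strict local extremum.)

degen


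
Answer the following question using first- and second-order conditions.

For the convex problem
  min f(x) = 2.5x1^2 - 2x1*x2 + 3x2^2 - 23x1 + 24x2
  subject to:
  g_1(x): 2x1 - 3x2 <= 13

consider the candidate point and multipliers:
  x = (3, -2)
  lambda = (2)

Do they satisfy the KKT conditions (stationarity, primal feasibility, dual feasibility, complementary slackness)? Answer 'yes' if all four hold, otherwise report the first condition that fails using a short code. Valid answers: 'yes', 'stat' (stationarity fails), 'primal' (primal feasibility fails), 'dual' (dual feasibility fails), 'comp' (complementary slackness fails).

Gradient of f: grad f(x) = Q x + c = (-4, 6)
Constraint values g_i(x) = a_i^T x - b_i:
  g_1((3, -2)) = -1
Stationarity residual: grad f(x) + sum_i lambda_i a_i = (0, 0)
  -> stationarity OK
Primal feasibility (all g_i <= 0): OK
Dual feasibility (all lambda_i >= 0): OK
Complementary slackness (lambda_i * g_i(x) = 0 for all i): FAILS

Verdict: the first failing condition is complementary_slackness -> comp.

comp


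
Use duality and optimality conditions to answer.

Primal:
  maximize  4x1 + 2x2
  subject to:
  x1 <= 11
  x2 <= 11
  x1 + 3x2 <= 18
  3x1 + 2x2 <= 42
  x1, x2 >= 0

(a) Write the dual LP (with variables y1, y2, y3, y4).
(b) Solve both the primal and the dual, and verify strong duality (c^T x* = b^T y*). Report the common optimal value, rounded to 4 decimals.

The standard primal-dual pair for 'max c^T x s.t. A x <= b, x >= 0' is:
  Dual:  min b^T y  s.t.  A^T y >= c,  y >= 0.

So the dual LP is:
  minimize  11y1 + 11y2 + 18y3 + 42y4
  subject to:
    y1 + y3 + 3y4 >= 4
    y2 + 3y3 + 2y4 >= 2
    y1, y2, y3, y4 >= 0

Solving the primal: x* = (11, 2.3333).
  primal value c^T x* = 48.6667.
Solving the dual: y* = (3.3333, 0, 0.6667, 0).
  dual value b^T y* = 48.6667.
Strong duality: c^T x* = b^T y*. Confirmed.

48.6667


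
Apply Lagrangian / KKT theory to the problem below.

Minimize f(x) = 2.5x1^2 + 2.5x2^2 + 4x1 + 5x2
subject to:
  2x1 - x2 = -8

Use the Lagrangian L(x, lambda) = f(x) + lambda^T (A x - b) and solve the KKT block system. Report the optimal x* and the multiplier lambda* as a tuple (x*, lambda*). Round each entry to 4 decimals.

Form the Lagrangian:
  L(x, lambda) = (1/2) x^T Q x + c^T x + lambda^T (A x - b)
Stationarity (grad_x L = 0): Q x + c + A^T lambda = 0.
Primal feasibility: A x = b.

This gives the KKT block system:
  [ Q   A^T ] [ x     ]   [-c ]
  [ A    0  ] [ lambda ] = [ b ]

Solving the linear system:
  x*      = (-3.76, 0.48)
  lambda* = (7.4)
  f(x*)   = 23.28

x* = (-3.76, 0.48), lambda* = (7.4)


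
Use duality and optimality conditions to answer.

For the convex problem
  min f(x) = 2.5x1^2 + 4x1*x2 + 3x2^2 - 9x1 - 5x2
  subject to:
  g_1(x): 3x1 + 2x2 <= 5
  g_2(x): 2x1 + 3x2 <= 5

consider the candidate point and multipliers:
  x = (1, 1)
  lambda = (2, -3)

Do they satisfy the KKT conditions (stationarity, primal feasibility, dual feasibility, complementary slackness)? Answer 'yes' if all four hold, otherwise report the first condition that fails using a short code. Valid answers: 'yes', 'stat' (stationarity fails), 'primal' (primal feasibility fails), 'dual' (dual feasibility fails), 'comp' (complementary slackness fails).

Gradient of f: grad f(x) = Q x + c = (0, 5)
Constraint values g_i(x) = a_i^T x - b_i:
  g_1((1, 1)) = 0
  g_2((1, 1)) = 0
Stationarity residual: grad f(x) + sum_i lambda_i a_i = (0, 0)
  -> stationarity OK
Primal feasibility (all g_i <= 0): OK
Dual feasibility (all lambda_i >= 0): FAILS
Complementary slackness (lambda_i * g_i(x) = 0 for all i): OK

Verdict: the first failing condition is dual_feasibility -> dual.

dual


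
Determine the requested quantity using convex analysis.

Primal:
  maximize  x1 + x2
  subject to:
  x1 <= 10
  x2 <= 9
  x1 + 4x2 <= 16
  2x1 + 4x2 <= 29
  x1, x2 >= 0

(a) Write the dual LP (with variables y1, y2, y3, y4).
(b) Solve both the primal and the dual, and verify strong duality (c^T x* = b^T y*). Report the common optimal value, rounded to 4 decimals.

The standard primal-dual pair for 'max c^T x s.t. A x <= b, x >= 0' is:
  Dual:  min b^T y  s.t.  A^T y >= c,  y >= 0.

So the dual LP is:
  minimize  10y1 + 9y2 + 16y3 + 29y4
  subject to:
    y1 + y3 + 2y4 >= 1
    y2 + 4y3 + 4y4 >= 1
    y1, y2, y3, y4 >= 0

Solving the primal: x* = (10, 1.5).
  primal value c^T x* = 11.5.
Solving the dual: y* = (0.75, 0, 0.25, 0).
  dual value b^T y* = 11.5.
Strong duality: c^T x* = b^T y*. Confirmed.

11.5


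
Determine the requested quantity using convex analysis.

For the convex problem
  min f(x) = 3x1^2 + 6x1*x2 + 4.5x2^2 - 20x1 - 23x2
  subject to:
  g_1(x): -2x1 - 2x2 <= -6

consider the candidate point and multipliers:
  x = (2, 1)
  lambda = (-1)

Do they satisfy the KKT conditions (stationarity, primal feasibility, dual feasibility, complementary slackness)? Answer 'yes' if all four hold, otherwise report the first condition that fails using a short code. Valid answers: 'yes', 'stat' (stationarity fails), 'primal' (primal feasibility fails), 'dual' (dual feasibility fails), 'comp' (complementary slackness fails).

Gradient of f: grad f(x) = Q x + c = (-2, -2)
Constraint values g_i(x) = a_i^T x - b_i:
  g_1((2, 1)) = 0
Stationarity residual: grad f(x) + sum_i lambda_i a_i = (0, 0)
  -> stationarity OK
Primal feasibility (all g_i <= 0): OK
Dual feasibility (all lambda_i >= 0): FAILS
Complementary slackness (lambda_i * g_i(x) = 0 for all i): OK

Verdict: the first failing condition is dual_feasibility -> dual.

dual


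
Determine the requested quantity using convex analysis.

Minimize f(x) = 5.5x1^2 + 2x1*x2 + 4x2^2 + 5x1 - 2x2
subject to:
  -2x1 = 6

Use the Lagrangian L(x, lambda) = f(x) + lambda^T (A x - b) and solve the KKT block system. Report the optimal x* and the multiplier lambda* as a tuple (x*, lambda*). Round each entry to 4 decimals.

Form the Lagrangian:
  L(x, lambda) = (1/2) x^T Q x + c^T x + lambda^T (A x - b)
Stationarity (grad_x L = 0): Q x + c + A^T lambda = 0.
Primal feasibility: A x = b.

This gives the KKT block system:
  [ Q   A^T ] [ x     ]   [-c ]
  [ A    0  ] [ lambda ] = [ b ]

Solving the linear system:
  x*      = (-3, 1)
  lambda* = (-13)
  f(x*)   = 30.5

x* = (-3, 1), lambda* = (-13)


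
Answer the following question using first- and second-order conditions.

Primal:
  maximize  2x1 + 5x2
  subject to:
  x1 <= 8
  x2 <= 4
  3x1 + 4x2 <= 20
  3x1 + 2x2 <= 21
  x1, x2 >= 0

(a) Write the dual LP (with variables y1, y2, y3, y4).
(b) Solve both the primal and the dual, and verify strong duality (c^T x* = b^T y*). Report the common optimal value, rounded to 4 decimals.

The standard primal-dual pair for 'max c^T x s.t. A x <= b, x >= 0' is:
  Dual:  min b^T y  s.t.  A^T y >= c,  y >= 0.

So the dual LP is:
  minimize  8y1 + 4y2 + 20y3 + 21y4
  subject to:
    y1 + 3y3 + 3y4 >= 2
    y2 + 4y3 + 2y4 >= 5
    y1, y2, y3, y4 >= 0

Solving the primal: x* = (1.3333, 4).
  primal value c^T x* = 22.6667.
Solving the dual: y* = (0, 2.3333, 0.6667, 0).
  dual value b^T y* = 22.6667.
Strong duality: c^T x* = b^T y*. Confirmed.

22.6667


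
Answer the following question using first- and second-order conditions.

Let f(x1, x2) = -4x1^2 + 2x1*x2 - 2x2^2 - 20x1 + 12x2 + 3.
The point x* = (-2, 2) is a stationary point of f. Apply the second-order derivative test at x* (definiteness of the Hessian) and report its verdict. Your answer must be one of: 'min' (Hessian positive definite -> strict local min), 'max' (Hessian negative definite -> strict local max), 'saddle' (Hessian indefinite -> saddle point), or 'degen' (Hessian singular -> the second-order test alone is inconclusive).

Compute the Hessian H = grad^2 f:
  H = [[-8, 2], [2, -4]]
Verify stationarity: grad f(x*) = H x* + g = (0, 0).
Eigenvalues of H: -8.8284, -3.1716.
Both eigenvalues < 0, so H is negative definite -> x* is a strict local max.

max


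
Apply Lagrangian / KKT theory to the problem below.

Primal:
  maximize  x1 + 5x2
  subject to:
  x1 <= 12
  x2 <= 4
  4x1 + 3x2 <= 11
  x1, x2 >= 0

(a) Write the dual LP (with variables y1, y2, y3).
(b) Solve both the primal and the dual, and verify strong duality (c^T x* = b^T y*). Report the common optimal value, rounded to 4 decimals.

The standard primal-dual pair for 'max c^T x s.t. A x <= b, x >= 0' is:
  Dual:  min b^T y  s.t.  A^T y >= c,  y >= 0.

So the dual LP is:
  minimize  12y1 + 4y2 + 11y3
  subject to:
    y1 + 4y3 >= 1
    y2 + 3y3 >= 5
    y1, y2, y3 >= 0

Solving the primal: x* = (0, 3.6667).
  primal value c^T x* = 18.3333.
Solving the dual: y* = (0, 0, 1.6667).
  dual value b^T y* = 18.3333.
Strong duality: c^T x* = b^T y*. Confirmed.

18.3333


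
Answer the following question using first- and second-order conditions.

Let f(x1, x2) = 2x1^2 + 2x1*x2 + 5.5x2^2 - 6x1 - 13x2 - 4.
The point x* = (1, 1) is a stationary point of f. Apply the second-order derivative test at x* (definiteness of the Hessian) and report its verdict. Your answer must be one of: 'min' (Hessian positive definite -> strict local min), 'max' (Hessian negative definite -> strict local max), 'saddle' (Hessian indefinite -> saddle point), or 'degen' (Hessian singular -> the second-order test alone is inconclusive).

Compute the Hessian H = grad^2 f:
  H = [[4, 2], [2, 11]]
Verify stationarity: grad f(x*) = H x* + g = (0, 0).
Eigenvalues of H: 3.4689, 11.5311.
Both eigenvalues > 0, so H is positive definite -> x* is a strict local min.

min


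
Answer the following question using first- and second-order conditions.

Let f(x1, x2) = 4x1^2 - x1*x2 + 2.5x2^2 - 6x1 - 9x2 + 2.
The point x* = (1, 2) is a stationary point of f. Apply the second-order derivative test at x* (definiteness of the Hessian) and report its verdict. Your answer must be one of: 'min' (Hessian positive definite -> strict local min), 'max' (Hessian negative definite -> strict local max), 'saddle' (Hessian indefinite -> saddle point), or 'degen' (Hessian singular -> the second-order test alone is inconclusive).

Compute the Hessian H = grad^2 f:
  H = [[8, -1], [-1, 5]]
Verify stationarity: grad f(x*) = H x* + g = (0, 0).
Eigenvalues of H: 4.6972, 8.3028.
Both eigenvalues > 0, so H is positive definite -> x* is a strict local min.

min


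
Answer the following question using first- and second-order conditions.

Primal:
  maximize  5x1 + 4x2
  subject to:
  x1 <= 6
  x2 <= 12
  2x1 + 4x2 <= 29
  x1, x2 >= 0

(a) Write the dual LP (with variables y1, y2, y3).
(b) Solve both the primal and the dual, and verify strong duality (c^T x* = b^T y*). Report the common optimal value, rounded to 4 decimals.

The standard primal-dual pair for 'max c^T x s.t. A x <= b, x >= 0' is:
  Dual:  min b^T y  s.t.  A^T y >= c,  y >= 0.

So the dual LP is:
  minimize  6y1 + 12y2 + 29y3
  subject to:
    y1 + 2y3 >= 5
    y2 + 4y3 >= 4
    y1, y2, y3 >= 0

Solving the primal: x* = (6, 4.25).
  primal value c^T x* = 47.
Solving the dual: y* = (3, 0, 1).
  dual value b^T y* = 47.
Strong duality: c^T x* = b^T y*. Confirmed.

47


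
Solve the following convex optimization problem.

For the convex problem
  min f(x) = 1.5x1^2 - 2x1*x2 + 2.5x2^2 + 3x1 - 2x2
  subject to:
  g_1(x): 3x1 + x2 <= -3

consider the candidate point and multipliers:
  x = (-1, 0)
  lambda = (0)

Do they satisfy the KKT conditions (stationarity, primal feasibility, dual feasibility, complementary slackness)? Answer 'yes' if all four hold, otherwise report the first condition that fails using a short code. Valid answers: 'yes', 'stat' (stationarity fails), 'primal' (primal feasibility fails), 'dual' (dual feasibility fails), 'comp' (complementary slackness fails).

Gradient of f: grad f(x) = Q x + c = (0, 0)
Constraint values g_i(x) = a_i^T x - b_i:
  g_1((-1, 0)) = 0
Stationarity residual: grad f(x) + sum_i lambda_i a_i = (0, 0)
  -> stationarity OK
Primal feasibility (all g_i <= 0): OK
Dual feasibility (all lambda_i >= 0): OK
Complementary slackness (lambda_i * g_i(x) = 0 for all i): OK

Verdict: yes, KKT holds.

yes
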